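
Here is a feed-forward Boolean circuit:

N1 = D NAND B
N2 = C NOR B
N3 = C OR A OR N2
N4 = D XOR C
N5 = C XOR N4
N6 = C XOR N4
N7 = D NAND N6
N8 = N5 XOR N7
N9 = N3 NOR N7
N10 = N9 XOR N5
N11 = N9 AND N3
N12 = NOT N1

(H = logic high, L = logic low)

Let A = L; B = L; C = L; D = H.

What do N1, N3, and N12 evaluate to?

N1 = H, N3 = H, N12 = L

N1 = D NAND B = H NAND L = H
N2 = C NOR B = L NOR L = H
N3 = C OR A OR N2 = L OR L OR H = H
N12 = NOT N1 = NOT H = L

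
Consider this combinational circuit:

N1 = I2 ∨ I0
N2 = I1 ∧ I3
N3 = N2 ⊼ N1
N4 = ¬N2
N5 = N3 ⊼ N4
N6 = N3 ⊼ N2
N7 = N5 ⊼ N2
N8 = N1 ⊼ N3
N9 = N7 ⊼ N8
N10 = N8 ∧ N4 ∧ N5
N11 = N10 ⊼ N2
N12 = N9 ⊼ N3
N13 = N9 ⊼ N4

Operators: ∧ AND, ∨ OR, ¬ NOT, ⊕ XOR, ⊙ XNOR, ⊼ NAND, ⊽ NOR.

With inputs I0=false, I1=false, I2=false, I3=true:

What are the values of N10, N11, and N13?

N10 = false, N11 = true, N13 = true

N1 = I2 OR I0 = false OR false = false
N2 = I1 AND I3 = false AND true = false
N3 = N2 NAND N1 = false NAND false = true
N4 = NOT N2 = NOT false = true
N5 = N3 NAND N4 = true NAND true = false
N7 = N5 NAND N2 = false NAND false = true
N8 = N1 NAND N3 = false NAND true = true
N9 = N7 NAND N8 = true NAND true = false
N10 = N8 AND N4 AND N5 = true AND true AND false = false
N11 = N10 NAND N2 = false NAND false = true
N13 = N9 NAND N4 = false NAND true = true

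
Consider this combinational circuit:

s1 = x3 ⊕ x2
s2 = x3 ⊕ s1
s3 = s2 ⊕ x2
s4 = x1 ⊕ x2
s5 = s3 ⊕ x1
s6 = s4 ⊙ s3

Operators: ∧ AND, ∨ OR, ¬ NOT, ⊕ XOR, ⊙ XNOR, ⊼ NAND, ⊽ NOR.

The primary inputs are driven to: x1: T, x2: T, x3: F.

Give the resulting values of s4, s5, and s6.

s4 = F  s5 = T  s6 = T

s1 = x3 XOR x2 = F XOR T = T
s2 = x3 XOR s1 = F XOR T = T
s3 = s2 XOR x2 = T XOR T = F
s4 = x1 XOR x2 = T XOR T = F
s5 = s3 XOR x1 = F XOR T = T
s6 = s4 XNOR s3 = F XNOR F = T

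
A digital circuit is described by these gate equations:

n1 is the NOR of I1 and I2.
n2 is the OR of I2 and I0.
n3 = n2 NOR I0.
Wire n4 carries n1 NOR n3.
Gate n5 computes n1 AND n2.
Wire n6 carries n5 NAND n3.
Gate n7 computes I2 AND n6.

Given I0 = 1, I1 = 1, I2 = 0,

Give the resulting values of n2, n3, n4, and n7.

n2 = 1, n3 = 0, n4 = 1, n7 = 0

n1 = I1 NOR I2 = 1 NOR 0 = 0
n2 = I2 OR I0 = 0 OR 1 = 1
n3 = n2 NOR I0 = 1 NOR 1 = 0
n4 = n1 NOR n3 = 0 NOR 0 = 1
n5 = n1 AND n2 = 0 AND 1 = 0
n6 = n5 NAND n3 = 0 NAND 0 = 1
n7 = I2 AND n6 = 0 AND 1 = 0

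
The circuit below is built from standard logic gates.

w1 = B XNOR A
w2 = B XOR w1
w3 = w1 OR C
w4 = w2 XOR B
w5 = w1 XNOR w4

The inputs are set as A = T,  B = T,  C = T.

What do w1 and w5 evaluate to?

w1 = T, w5 = T

w1 = B XNOR A = T XNOR T = T
w2 = B XOR w1 = T XOR T = F
w4 = w2 XOR B = F XOR T = T
w5 = w1 XNOR w4 = T XNOR T = T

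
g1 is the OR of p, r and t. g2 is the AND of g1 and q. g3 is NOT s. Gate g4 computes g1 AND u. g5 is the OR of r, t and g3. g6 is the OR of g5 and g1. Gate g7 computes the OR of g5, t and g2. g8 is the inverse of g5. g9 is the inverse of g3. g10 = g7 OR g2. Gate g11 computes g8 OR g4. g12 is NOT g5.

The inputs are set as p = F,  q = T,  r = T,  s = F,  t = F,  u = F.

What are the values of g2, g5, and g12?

g2 = T; g5 = T; g12 = F

g1 = p OR r OR t = F OR T OR F = T
g2 = g1 AND q = T AND T = T
g3 = NOT s = NOT F = T
g5 = r OR t OR g3 = T OR F OR T = T
g12 = NOT g5 = NOT T = F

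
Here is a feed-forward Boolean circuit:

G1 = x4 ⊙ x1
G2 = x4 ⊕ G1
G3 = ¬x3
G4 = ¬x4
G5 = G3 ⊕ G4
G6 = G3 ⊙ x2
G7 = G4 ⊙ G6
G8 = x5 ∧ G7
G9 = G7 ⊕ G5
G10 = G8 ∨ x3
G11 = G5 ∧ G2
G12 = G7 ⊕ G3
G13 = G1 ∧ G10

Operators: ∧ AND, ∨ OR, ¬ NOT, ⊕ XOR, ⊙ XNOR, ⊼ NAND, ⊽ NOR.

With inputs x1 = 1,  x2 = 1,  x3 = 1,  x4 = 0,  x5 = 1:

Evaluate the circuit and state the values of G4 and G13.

G4 = 1, G13 = 0

G1 = x4 XNOR x1 = 0 XNOR 1 = 0
G3 = NOT x3 = NOT 1 = 0
G4 = NOT x4 = NOT 0 = 1
G6 = G3 XNOR x2 = 0 XNOR 1 = 0
G7 = G4 XNOR G6 = 1 XNOR 0 = 0
G8 = x5 AND G7 = 1 AND 0 = 0
G10 = G8 OR x3 = 0 OR 1 = 1
G13 = G1 AND G10 = 0 AND 1 = 0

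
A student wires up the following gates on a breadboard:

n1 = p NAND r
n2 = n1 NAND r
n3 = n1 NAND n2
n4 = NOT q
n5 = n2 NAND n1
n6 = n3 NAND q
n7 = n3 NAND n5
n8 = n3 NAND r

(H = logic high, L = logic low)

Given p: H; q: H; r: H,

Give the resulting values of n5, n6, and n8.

n1 = p NAND r = H NAND H = L
n2 = n1 NAND r = L NAND H = H
n3 = n1 NAND n2 = L NAND H = H
n5 = n2 NAND n1 = H NAND L = H
n6 = n3 NAND q = H NAND H = L
n8 = n3 NAND r = H NAND H = L

n5 = H, n6 = L, n8 = L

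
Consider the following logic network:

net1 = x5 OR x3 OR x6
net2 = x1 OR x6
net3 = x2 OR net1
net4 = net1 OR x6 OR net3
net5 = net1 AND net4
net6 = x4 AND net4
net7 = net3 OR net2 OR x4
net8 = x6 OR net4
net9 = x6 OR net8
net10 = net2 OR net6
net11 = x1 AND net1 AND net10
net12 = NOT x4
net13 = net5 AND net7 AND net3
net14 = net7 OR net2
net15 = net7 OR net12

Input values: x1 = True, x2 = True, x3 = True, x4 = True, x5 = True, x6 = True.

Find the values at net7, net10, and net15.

net7 = True; net10 = True; net15 = True

net1 = x5 OR x3 OR x6 = True OR True OR True = True
net2 = x1 OR x6 = True OR True = True
net3 = x2 OR net1 = True OR True = True
net4 = net1 OR x6 OR net3 = True OR True OR True = True
net6 = x4 AND net4 = True AND True = True
net7 = net3 OR net2 OR x4 = True OR True OR True = True
net10 = net2 OR net6 = True OR True = True
net12 = NOT x4 = NOT True = False
net15 = net7 OR net12 = True OR False = True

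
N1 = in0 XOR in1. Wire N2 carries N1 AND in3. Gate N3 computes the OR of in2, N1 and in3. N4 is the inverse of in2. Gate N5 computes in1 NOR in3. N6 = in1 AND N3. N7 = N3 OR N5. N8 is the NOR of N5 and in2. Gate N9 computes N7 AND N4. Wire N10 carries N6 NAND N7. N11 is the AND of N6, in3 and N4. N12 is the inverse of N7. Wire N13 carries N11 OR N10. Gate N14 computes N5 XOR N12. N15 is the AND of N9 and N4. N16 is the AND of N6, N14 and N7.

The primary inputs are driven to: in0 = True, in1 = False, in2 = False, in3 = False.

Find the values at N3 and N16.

N3 = True  N16 = False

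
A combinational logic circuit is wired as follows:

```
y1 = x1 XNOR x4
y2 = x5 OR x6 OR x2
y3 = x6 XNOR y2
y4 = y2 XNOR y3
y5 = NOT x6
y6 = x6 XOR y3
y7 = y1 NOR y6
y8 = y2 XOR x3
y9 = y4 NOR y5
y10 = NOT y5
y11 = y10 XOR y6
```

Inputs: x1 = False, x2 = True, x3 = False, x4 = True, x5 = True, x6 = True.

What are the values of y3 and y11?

y3 = True; y11 = True

y2 = x5 OR x6 OR x2 = True OR True OR True = True
y3 = x6 XNOR y2 = True XNOR True = True
y5 = NOT x6 = NOT True = False
y6 = x6 XOR y3 = True XOR True = False
y10 = NOT y5 = NOT False = True
y11 = y10 XOR y6 = True XOR False = True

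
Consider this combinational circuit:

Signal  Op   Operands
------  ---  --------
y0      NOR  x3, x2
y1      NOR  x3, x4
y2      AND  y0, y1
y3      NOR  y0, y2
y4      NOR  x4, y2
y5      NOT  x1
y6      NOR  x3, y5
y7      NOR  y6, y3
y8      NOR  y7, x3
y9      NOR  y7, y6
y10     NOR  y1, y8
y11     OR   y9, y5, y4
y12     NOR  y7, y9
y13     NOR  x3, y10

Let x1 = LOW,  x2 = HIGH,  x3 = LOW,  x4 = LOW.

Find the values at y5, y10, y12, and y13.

y5 = HIGH  y10 = LOW  y12 = LOW  y13 = HIGH

y0 = x3 NOR x2 = LOW NOR HIGH = LOW
y1 = x3 NOR x4 = LOW NOR LOW = HIGH
y2 = y0 AND y1 = LOW AND HIGH = LOW
y3 = y0 NOR y2 = LOW NOR LOW = HIGH
y5 = NOT x1 = NOT LOW = HIGH
y6 = x3 NOR y5 = LOW NOR HIGH = LOW
y7 = y6 NOR y3 = LOW NOR HIGH = LOW
y8 = y7 NOR x3 = LOW NOR LOW = HIGH
y9 = y7 NOR y6 = LOW NOR LOW = HIGH
y10 = y1 NOR y8 = HIGH NOR HIGH = LOW
y12 = y7 NOR y9 = LOW NOR HIGH = LOW
y13 = x3 NOR y10 = LOW NOR LOW = HIGH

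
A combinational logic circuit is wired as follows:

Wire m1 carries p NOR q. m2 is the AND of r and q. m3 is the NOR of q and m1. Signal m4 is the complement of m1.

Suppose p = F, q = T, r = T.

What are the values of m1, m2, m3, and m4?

m1 = p NOR q = F NOR T = F
m2 = r AND q = T AND T = T
m3 = q NOR m1 = T NOR F = F
m4 = NOT m1 = NOT F = T

m1 = F, m2 = T, m3 = F, m4 = T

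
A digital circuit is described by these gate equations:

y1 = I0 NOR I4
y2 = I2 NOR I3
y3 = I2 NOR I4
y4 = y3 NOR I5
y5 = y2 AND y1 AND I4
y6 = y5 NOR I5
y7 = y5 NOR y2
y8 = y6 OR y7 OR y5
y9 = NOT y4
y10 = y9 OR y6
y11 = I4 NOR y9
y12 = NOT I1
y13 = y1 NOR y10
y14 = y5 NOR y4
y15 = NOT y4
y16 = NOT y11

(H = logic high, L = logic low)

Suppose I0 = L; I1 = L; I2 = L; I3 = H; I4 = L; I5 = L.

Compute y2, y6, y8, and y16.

y2 = L  y6 = H  y8 = H  y16 = H

y1 = I0 NOR I4 = L NOR L = H
y2 = I2 NOR I3 = L NOR H = L
y3 = I2 NOR I4 = L NOR L = H
y4 = y3 NOR I5 = H NOR L = L
y5 = y2 AND y1 AND I4 = L AND H AND L = L
y6 = y5 NOR I5 = L NOR L = H
y7 = y5 NOR y2 = L NOR L = H
y8 = y6 OR y7 OR y5 = H OR H OR L = H
y9 = NOT y4 = NOT L = H
y11 = I4 NOR y9 = L NOR H = L
y16 = NOT y11 = NOT L = H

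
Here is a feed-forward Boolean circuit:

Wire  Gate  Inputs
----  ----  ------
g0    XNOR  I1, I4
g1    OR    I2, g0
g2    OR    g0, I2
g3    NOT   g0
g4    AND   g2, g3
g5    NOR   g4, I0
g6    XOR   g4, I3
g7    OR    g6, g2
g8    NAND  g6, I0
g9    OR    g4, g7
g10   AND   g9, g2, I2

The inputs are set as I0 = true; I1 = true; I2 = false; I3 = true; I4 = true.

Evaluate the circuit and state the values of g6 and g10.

g6 = true; g10 = false

g0 = I1 XNOR I4 = true XNOR true = true
g2 = g0 OR I2 = true OR false = true
g3 = NOT g0 = NOT true = false
g4 = g2 AND g3 = true AND false = false
g6 = g4 XOR I3 = false XOR true = true
g7 = g6 OR g2 = true OR true = true
g9 = g4 OR g7 = false OR true = true
g10 = g9 AND g2 AND I2 = true AND true AND false = false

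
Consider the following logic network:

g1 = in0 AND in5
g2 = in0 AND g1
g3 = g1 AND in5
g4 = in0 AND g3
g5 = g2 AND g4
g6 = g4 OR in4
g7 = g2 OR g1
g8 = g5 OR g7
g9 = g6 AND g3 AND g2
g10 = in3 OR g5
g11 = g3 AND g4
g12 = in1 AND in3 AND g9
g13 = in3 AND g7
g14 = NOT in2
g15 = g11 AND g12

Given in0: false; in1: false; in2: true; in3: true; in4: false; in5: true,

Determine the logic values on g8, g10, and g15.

g8 = false  g10 = true  g15 = false

g1 = in0 AND in5 = false AND true = false
g2 = in0 AND g1 = false AND false = false
g3 = g1 AND in5 = false AND true = false
g4 = in0 AND g3 = false AND false = false
g5 = g2 AND g4 = false AND false = false
g6 = g4 OR in4 = false OR false = false
g7 = g2 OR g1 = false OR false = false
g8 = g5 OR g7 = false OR false = false
g9 = g6 AND g3 AND g2 = false AND false AND false = false
g10 = in3 OR g5 = true OR false = true
g11 = g3 AND g4 = false AND false = false
g12 = in1 AND in3 AND g9 = false AND true AND false = false
g15 = g11 AND g12 = false AND false = false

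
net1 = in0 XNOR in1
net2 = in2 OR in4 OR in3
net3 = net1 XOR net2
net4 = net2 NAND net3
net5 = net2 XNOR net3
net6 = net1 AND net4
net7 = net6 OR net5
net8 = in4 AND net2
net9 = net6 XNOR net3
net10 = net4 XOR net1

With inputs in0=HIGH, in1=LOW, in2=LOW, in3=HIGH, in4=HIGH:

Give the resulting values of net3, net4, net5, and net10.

net3 = HIGH  net4 = LOW  net5 = HIGH  net10 = LOW

net1 = in0 XNOR in1 = HIGH XNOR LOW = LOW
net2 = in2 OR in4 OR in3 = LOW OR HIGH OR HIGH = HIGH
net3 = net1 XOR net2 = LOW XOR HIGH = HIGH
net4 = net2 NAND net3 = HIGH NAND HIGH = LOW
net5 = net2 XNOR net3 = HIGH XNOR HIGH = HIGH
net10 = net4 XOR net1 = LOW XOR LOW = LOW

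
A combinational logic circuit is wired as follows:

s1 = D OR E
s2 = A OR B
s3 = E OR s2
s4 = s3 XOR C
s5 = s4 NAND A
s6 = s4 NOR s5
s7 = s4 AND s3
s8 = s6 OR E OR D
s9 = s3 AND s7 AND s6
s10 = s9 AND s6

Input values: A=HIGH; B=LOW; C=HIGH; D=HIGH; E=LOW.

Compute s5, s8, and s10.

s5 = HIGH  s8 = HIGH  s10 = LOW

s2 = A OR B = HIGH OR LOW = HIGH
s3 = E OR s2 = LOW OR HIGH = HIGH
s4 = s3 XOR C = HIGH XOR HIGH = LOW
s5 = s4 NAND A = LOW NAND HIGH = HIGH
s6 = s4 NOR s5 = LOW NOR HIGH = LOW
s7 = s4 AND s3 = LOW AND HIGH = LOW
s8 = s6 OR E OR D = LOW OR LOW OR HIGH = HIGH
s9 = s3 AND s7 AND s6 = HIGH AND LOW AND LOW = LOW
s10 = s9 AND s6 = LOW AND LOW = LOW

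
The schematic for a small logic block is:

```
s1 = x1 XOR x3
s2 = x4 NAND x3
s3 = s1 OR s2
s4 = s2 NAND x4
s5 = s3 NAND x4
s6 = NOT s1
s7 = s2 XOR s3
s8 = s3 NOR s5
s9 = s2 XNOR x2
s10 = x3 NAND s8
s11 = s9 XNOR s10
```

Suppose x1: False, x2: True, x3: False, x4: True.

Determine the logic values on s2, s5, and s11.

s1 = x1 XOR x3 = False XOR False = False
s2 = x4 NAND x3 = True NAND False = True
s3 = s1 OR s2 = False OR True = True
s5 = s3 NAND x4 = True NAND True = False
s8 = s3 NOR s5 = True NOR False = False
s9 = s2 XNOR x2 = True XNOR True = True
s10 = x3 NAND s8 = False NAND False = True
s11 = s9 XNOR s10 = True XNOR True = True

s2 = True; s5 = False; s11 = True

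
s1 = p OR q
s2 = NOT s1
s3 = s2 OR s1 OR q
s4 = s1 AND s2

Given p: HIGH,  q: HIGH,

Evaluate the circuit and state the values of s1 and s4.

s1 = HIGH  s4 = LOW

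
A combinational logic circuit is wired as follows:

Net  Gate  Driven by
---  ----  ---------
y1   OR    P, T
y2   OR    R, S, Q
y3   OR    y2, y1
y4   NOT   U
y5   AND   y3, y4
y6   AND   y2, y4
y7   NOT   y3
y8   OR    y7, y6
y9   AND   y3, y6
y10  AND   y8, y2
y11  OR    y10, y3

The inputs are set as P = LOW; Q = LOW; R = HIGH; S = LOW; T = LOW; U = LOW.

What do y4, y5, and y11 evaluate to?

y1 = P OR T = LOW OR LOW = LOW
y2 = R OR S OR Q = HIGH OR LOW OR LOW = HIGH
y3 = y2 OR y1 = HIGH OR LOW = HIGH
y4 = NOT U = NOT LOW = HIGH
y5 = y3 AND y4 = HIGH AND HIGH = HIGH
y6 = y2 AND y4 = HIGH AND HIGH = HIGH
y7 = NOT y3 = NOT HIGH = LOW
y8 = y7 OR y6 = LOW OR HIGH = HIGH
y10 = y8 AND y2 = HIGH AND HIGH = HIGH
y11 = y10 OR y3 = HIGH OR HIGH = HIGH

y4 = HIGH  y5 = HIGH  y11 = HIGH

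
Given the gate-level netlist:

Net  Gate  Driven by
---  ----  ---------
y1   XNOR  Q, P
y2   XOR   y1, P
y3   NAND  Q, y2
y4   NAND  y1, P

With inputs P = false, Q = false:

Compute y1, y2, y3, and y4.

y1 = true; y2 = true; y3 = true; y4 = true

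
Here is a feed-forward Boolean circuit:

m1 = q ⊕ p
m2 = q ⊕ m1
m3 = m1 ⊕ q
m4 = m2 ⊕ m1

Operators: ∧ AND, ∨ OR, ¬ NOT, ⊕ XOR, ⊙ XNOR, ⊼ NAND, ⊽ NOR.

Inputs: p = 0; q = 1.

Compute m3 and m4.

m1 = q XOR p = 1 XOR 0 = 1
m2 = q XOR m1 = 1 XOR 1 = 0
m3 = m1 XOR q = 1 XOR 1 = 0
m4 = m2 XOR m1 = 0 XOR 1 = 1

m3 = 0; m4 = 1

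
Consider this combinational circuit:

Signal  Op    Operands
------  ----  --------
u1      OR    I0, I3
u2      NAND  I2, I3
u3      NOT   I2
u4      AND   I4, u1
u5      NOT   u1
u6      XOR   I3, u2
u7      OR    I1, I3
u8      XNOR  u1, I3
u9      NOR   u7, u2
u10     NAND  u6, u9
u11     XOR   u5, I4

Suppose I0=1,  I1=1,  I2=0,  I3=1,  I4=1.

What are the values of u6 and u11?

u6 = 0; u11 = 1

u1 = I0 OR I3 = 1 OR 1 = 1
u2 = I2 NAND I3 = 0 NAND 1 = 1
u5 = NOT u1 = NOT 1 = 0
u6 = I3 XOR u2 = 1 XOR 1 = 0
u11 = u5 XOR I4 = 0 XOR 1 = 1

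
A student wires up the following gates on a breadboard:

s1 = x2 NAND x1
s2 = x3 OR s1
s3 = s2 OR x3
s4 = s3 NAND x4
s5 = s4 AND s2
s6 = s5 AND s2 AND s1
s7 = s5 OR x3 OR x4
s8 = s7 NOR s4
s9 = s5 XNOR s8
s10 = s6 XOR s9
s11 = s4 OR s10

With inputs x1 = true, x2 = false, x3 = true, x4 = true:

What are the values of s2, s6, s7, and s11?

s2 = true, s6 = false, s7 = true, s11 = true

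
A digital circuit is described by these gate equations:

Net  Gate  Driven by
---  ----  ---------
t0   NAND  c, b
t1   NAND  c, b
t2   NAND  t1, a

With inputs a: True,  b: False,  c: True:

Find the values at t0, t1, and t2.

t0 = True  t1 = True  t2 = False

t0 = c NAND b = True NAND False = True
t1 = c NAND b = True NAND False = True
t2 = t1 NAND a = True NAND True = False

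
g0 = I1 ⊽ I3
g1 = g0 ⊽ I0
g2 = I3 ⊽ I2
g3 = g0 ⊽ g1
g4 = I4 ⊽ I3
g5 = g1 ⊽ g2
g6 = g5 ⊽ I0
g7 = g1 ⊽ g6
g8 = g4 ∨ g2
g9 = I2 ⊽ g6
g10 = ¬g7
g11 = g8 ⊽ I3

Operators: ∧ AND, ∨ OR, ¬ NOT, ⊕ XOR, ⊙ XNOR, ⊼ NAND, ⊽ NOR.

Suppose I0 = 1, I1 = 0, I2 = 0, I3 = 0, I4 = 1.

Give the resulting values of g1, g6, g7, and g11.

g1 = 0; g6 = 0; g7 = 1; g11 = 0

g0 = I1 NOR I3 = 0 NOR 0 = 1
g1 = g0 NOR I0 = 1 NOR 1 = 0
g2 = I3 NOR I2 = 0 NOR 0 = 1
g4 = I4 NOR I3 = 1 NOR 0 = 0
g5 = g1 NOR g2 = 0 NOR 1 = 0
g6 = g5 NOR I0 = 0 NOR 1 = 0
g7 = g1 NOR g6 = 0 NOR 0 = 1
g8 = g4 OR g2 = 0 OR 1 = 1
g11 = g8 NOR I3 = 1 NOR 0 = 0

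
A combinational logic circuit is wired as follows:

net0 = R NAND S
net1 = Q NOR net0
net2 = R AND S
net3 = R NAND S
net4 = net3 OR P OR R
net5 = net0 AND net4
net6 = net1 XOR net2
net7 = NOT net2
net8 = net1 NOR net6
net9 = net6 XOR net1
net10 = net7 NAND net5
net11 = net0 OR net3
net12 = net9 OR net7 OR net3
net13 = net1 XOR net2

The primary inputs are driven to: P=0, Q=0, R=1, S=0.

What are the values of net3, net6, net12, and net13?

net3 = 1, net6 = 0, net12 = 1, net13 = 0

net0 = R NAND S = 1 NAND 0 = 1
net1 = Q NOR net0 = 0 NOR 1 = 0
net2 = R AND S = 1 AND 0 = 0
net3 = R NAND S = 1 NAND 0 = 1
net6 = net1 XOR net2 = 0 XOR 0 = 0
net7 = NOT net2 = NOT 0 = 1
net9 = net6 XOR net1 = 0 XOR 0 = 0
net12 = net9 OR net7 OR net3 = 0 OR 1 OR 1 = 1
net13 = net1 XOR net2 = 0 XOR 0 = 0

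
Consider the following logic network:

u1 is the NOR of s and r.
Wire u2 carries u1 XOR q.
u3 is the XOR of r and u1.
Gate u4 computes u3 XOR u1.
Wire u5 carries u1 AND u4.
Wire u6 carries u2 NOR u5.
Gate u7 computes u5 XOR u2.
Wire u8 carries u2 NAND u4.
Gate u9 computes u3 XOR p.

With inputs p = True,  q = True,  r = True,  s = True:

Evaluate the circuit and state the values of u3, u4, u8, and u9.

u1 = s NOR r = True NOR True = False
u2 = u1 XOR q = False XOR True = True
u3 = r XOR u1 = True XOR False = True
u4 = u3 XOR u1 = True XOR False = True
u8 = u2 NAND u4 = True NAND True = False
u9 = u3 XOR p = True XOR True = False

u3 = True  u4 = True  u8 = False  u9 = False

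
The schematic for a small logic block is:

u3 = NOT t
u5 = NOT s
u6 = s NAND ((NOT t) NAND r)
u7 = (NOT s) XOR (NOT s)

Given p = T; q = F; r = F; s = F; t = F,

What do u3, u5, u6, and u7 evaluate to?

u3 = T; u5 = T; u6 = T; u7 = F

u3 = NOT F = T
u5 = NOT F = T
u6 = F NAND ((NOT F) NAND F) = T
u7 = (NOT F) XOR (NOT F) = F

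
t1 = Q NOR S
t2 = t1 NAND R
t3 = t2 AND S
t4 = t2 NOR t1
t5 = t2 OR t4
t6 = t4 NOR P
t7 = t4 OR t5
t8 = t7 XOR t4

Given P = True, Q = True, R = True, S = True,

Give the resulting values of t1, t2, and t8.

t1 = Q NOR S = True NOR True = False
t2 = t1 NAND R = False NAND True = True
t4 = t2 NOR t1 = True NOR False = False
t5 = t2 OR t4 = True OR False = True
t7 = t4 OR t5 = False OR True = True
t8 = t7 XOR t4 = True XOR False = True

t1 = False; t2 = True; t8 = True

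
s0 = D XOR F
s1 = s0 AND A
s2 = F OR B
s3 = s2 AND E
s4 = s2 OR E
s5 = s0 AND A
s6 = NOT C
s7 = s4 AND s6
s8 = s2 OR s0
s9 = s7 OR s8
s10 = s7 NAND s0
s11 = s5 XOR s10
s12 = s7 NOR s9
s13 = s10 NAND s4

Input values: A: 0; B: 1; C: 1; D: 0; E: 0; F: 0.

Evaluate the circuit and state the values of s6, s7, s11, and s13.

s6 = 0; s7 = 0; s11 = 1; s13 = 0

s0 = D XOR F = 0 XOR 0 = 0
s2 = F OR B = 0 OR 1 = 1
s4 = s2 OR E = 1 OR 0 = 1
s5 = s0 AND A = 0 AND 0 = 0
s6 = NOT C = NOT 1 = 0
s7 = s4 AND s6 = 1 AND 0 = 0
s10 = s7 NAND s0 = 0 NAND 0 = 1
s11 = s5 XOR s10 = 0 XOR 1 = 1
s13 = s10 NAND s4 = 1 NAND 1 = 0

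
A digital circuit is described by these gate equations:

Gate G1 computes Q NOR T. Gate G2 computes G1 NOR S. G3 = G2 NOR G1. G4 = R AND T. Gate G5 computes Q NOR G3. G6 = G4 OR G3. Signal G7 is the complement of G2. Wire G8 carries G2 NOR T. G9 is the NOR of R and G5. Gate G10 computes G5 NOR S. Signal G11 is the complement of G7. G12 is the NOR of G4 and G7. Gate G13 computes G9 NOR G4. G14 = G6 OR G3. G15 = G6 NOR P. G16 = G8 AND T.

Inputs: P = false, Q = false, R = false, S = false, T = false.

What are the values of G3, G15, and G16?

G3 = false; G15 = true; G16 = false

G1 = Q NOR T = false NOR false = true
G2 = G1 NOR S = true NOR false = false
G3 = G2 NOR G1 = false NOR true = false
G4 = R AND T = false AND false = false
G6 = G4 OR G3 = false OR false = false
G8 = G2 NOR T = false NOR false = true
G15 = G6 NOR P = false NOR false = true
G16 = G8 AND T = true AND false = false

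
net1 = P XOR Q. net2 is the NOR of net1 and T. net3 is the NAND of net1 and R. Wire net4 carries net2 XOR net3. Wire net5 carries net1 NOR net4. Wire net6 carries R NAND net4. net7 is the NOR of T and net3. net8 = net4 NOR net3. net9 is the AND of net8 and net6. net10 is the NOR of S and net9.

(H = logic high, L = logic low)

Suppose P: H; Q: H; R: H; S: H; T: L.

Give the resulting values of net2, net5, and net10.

net2 = H, net5 = H, net10 = L

net1 = P XOR Q = H XOR H = L
net2 = net1 NOR T = L NOR L = H
net3 = net1 NAND R = L NAND H = H
net4 = net2 XOR net3 = H XOR H = L
net5 = net1 NOR net4 = L NOR L = H
net6 = R NAND net4 = H NAND L = H
net8 = net4 NOR net3 = L NOR H = L
net9 = net8 AND net6 = L AND H = L
net10 = S NOR net9 = H NOR L = L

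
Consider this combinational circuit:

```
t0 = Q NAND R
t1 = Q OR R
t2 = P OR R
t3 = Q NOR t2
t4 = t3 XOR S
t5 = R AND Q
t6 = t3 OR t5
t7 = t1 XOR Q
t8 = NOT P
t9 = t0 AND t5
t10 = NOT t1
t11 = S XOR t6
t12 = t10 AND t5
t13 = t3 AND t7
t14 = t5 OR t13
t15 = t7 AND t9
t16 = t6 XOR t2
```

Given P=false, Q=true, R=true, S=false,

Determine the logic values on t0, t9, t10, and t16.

t0 = false, t9 = false, t10 = false, t16 = false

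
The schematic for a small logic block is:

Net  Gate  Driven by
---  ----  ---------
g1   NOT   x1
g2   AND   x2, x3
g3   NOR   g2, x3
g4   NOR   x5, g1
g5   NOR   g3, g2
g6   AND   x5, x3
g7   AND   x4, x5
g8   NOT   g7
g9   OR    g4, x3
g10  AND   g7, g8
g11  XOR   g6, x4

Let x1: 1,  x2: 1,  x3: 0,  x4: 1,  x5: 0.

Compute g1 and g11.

g1 = NOT x1 = NOT 1 = 0
g6 = x5 AND x3 = 0 AND 0 = 0
g11 = g6 XOR x4 = 0 XOR 1 = 1

g1 = 0, g11 = 1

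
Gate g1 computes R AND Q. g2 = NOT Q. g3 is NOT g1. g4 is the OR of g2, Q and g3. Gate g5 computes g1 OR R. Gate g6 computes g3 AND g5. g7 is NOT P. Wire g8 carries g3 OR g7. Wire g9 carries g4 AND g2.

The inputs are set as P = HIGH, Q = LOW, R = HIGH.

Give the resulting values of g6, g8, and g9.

g6 = HIGH; g8 = HIGH; g9 = HIGH

g1 = R AND Q = HIGH AND LOW = LOW
g2 = NOT Q = NOT LOW = HIGH
g3 = NOT g1 = NOT LOW = HIGH
g4 = g2 OR Q OR g3 = HIGH OR LOW OR HIGH = HIGH
g5 = g1 OR R = LOW OR HIGH = HIGH
g6 = g3 AND g5 = HIGH AND HIGH = HIGH
g7 = NOT P = NOT HIGH = LOW
g8 = g3 OR g7 = HIGH OR LOW = HIGH
g9 = g4 AND g2 = HIGH AND HIGH = HIGH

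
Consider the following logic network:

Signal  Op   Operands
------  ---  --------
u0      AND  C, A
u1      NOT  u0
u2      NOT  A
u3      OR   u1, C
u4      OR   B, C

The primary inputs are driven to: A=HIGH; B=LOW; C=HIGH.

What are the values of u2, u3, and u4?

u2 = LOW, u3 = HIGH, u4 = HIGH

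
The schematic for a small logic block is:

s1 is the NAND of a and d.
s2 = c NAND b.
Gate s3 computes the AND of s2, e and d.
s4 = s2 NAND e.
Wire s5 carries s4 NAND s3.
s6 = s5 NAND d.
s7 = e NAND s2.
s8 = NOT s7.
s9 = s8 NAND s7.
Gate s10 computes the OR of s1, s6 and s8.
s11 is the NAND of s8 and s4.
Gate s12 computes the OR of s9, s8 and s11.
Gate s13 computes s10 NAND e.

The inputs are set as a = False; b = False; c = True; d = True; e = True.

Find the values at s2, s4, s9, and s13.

s2 = True, s4 = False, s9 = True, s13 = False

s1 = a NAND d = False NAND True = True
s2 = c NAND b = True NAND False = True
s3 = s2 AND e AND d = True AND True AND True = True
s4 = s2 NAND e = True NAND True = False
s5 = s4 NAND s3 = False NAND True = True
s6 = s5 NAND d = True NAND True = False
s7 = e NAND s2 = True NAND True = False
s8 = NOT s7 = NOT False = True
s9 = s8 NAND s7 = True NAND False = True
s10 = s1 OR s6 OR s8 = True OR False OR True = True
s13 = s10 NAND e = True NAND True = False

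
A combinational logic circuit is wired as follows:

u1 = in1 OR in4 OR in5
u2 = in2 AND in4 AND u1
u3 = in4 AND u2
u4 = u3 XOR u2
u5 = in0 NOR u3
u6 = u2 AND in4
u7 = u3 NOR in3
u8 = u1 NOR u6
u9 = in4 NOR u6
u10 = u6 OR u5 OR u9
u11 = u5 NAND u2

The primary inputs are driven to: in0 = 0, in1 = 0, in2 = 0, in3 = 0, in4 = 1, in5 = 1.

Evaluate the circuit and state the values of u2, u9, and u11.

u1 = in1 OR in4 OR in5 = 0 OR 1 OR 1 = 1
u2 = in2 AND in4 AND u1 = 0 AND 1 AND 1 = 0
u3 = in4 AND u2 = 1 AND 0 = 0
u5 = in0 NOR u3 = 0 NOR 0 = 1
u6 = u2 AND in4 = 0 AND 1 = 0
u9 = in4 NOR u6 = 1 NOR 0 = 0
u11 = u5 NAND u2 = 1 NAND 0 = 1

u2 = 0  u9 = 0  u11 = 1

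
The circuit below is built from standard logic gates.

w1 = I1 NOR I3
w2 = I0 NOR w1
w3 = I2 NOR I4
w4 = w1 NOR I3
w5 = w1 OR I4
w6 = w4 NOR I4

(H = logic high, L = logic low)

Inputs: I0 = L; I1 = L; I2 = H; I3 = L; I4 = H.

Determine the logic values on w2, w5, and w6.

w2 = L; w5 = H; w6 = L

w1 = I1 NOR I3 = L NOR L = H
w2 = I0 NOR w1 = L NOR H = L
w4 = w1 NOR I3 = H NOR L = L
w5 = w1 OR I4 = H OR H = H
w6 = w4 NOR I4 = L NOR H = L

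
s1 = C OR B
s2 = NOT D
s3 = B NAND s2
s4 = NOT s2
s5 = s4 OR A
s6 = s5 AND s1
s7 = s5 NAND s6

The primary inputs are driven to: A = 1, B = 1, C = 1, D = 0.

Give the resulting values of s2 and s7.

s2 = 1  s7 = 0

s1 = C OR B = 1 OR 1 = 1
s2 = NOT D = NOT 0 = 1
s4 = NOT s2 = NOT 1 = 0
s5 = s4 OR A = 0 OR 1 = 1
s6 = s5 AND s1 = 1 AND 1 = 1
s7 = s5 NAND s6 = 1 NAND 1 = 0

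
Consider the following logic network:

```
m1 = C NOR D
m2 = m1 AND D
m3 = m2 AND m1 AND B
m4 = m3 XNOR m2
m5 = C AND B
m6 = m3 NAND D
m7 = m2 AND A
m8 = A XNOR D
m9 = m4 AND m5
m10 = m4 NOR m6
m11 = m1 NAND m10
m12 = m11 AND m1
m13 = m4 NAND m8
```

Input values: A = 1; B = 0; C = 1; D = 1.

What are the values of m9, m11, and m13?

m9 = 0, m11 = 1, m13 = 0

m1 = C NOR D = 1 NOR 1 = 0
m2 = m1 AND D = 0 AND 1 = 0
m3 = m2 AND m1 AND B = 0 AND 0 AND 0 = 0
m4 = m3 XNOR m2 = 0 XNOR 0 = 1
m5 = C AND B = 1 AND 0 = 0
m6 = m3 NAND D = 0 NAND 1 = 1
m8 = A XNOR D = 1 XNOR 1 = 1
m9 = m4 AND m5 = 1 AND 0 = 0
m10 = m4 NOR m6 = 1 NOR 1 = 0
m11 = m1 NAND m10 = 0 NAND 0 = 1
m13 = m4 NAND m8 = 1 NAND 1 = 0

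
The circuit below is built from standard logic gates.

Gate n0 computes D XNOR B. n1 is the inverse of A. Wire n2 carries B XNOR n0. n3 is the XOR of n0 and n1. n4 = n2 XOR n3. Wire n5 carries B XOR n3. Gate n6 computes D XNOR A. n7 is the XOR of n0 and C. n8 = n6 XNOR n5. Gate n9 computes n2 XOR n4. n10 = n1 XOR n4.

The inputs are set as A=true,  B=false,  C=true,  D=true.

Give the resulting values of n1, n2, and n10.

n1 = false  n2 = true  n10 = true

n0 = D XNOR B = true XNOR false = false
n1 = NOT A = NOT true = false
n2 = B XNOR n0 = false XNOR false = true
n3 = n0 XOR n1 = false XOR false = false
n4 = n2 XOR n3 = true XOR false = true
n10 = n1 XOR n4 = false XOR true = true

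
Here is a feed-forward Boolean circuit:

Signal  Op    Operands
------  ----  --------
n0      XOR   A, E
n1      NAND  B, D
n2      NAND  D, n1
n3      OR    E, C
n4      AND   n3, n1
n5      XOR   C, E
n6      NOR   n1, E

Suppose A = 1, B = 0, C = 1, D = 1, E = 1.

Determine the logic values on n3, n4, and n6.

n1 = B NAND D = 0 NAND 1 = 1
n3 = E OR C = 1 OR 1 = 1
n4 = n3 AND n1 = 1 AND 1 = 1
n6 = n1 NOR E = 1 NOR 1 = 0

n3 = 1, n4 = 1, n6 = 0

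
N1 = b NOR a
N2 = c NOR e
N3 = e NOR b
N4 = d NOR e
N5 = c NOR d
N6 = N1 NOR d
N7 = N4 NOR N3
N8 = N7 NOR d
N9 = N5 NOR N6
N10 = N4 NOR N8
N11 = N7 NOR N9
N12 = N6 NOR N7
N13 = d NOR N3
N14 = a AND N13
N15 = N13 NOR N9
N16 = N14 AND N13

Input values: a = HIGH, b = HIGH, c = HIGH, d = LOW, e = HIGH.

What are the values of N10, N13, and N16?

N10 = HIGH  N13 = HIGH  N16 = HIGH

N3 = e NOR b = HIGH NOR HIGH = LOW
N4 = d NOR e = LOW NOR HIGH = LOW
N7 = N4 NOR N3 = LOW NOR LOW = HIGH
N8 = N7 NOR d = HIGH NOR LOW = LOW
N10 = N4 NOR N8 = LOW NOR LOW = HIGH
N13 = d NOR N3 = LOW NOR LOW = HIGH
N14 = a AND N13 = HIGH AND HIGH = HIGH
N16 = N14 AND N13 = HIGH AND HIGH = HIGH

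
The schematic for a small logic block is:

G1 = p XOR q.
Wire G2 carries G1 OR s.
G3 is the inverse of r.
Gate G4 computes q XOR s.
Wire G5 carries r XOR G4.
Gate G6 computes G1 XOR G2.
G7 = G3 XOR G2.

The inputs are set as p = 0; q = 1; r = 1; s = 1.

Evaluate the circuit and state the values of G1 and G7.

G1 = 1; G7 = 1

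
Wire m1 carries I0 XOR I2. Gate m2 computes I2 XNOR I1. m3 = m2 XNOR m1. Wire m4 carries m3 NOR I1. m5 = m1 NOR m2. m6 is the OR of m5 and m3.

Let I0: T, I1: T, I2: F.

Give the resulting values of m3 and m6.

m1 = I0 XOR I2 = T XOR F = T
m2 = I2 XNOR I1 = F XNOR T = F
m3 = m2 XNOR m1 = F XNOR T = F
m5 = m1 NOR m2 = T NOR F = F
m6 = m5 OR m3 = F OR F = F

m3 = F; m6 = F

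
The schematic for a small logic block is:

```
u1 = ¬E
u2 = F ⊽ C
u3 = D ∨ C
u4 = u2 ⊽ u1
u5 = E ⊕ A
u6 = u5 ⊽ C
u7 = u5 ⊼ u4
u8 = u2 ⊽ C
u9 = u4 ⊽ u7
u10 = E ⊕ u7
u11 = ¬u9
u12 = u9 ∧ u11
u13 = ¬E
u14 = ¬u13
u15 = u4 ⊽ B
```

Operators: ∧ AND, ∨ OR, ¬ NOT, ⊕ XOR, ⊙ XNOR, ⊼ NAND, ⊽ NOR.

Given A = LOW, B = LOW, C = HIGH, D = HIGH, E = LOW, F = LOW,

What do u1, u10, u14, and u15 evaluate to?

u1 = HIGH; u10 = HIGH; u14 = LOW; u15 = HIGH

u1 = NOT E = NOT LOW = HIGH
u2 = F NOR C = LOW NOR HIGH = LOW
u4 = u2 NOR u1 = LOW NOR HIGH = LOW
u5 = E XOR A = LOW XOR LOW = LOW
u7 = u5 NAND u4 = LOW NAND LOW = HIGH
u10 = E XOR u7 = LOW XOR HIGH = HIGH
u13 = NOT E = NOT LOW = HIGH
u14 = NOT u13 = NOT HIGH = LOW
u15 = u4 NOR B = LOW NOR LOW = HIGH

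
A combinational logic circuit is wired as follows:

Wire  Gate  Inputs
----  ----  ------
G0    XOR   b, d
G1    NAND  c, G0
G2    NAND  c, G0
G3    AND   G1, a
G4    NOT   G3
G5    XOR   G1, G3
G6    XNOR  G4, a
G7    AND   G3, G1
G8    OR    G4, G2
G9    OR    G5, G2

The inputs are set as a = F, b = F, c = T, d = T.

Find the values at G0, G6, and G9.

G0 = b XOR d = F XOR T = T
G1 = c NAND G0 = T NAND T = F
G2 = c NAND G0 = T NAND T = F
G3 = G1 AND a = F AND F = F
G4 = NOT G3 = NOT F = T
G5 = G1 XOR G3 = F XOR F = F
G6 = G4 XNOR a = T XNOR F = F
G9 = G5 OR G2 = F OR F = F

G0 = T, G6 = F, G9 = F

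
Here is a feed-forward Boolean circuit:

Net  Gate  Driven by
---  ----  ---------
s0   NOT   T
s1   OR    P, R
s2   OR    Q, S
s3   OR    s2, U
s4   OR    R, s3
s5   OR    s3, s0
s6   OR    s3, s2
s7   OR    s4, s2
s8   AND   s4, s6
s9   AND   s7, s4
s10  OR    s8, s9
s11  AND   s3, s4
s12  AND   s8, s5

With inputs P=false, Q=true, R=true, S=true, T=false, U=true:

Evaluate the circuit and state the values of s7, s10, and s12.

s7 = true  s10 = true  s12 = true

s0 = NOT T = NOT false = true
s2 = Q OR S = true OR true = true
s3 = s2 OR U = true OR true = true
s4 = R OR s3 = true OR true = true
s5 = s3 OR s0 = true OR true = true
s6 = s3 OR s2 = true OR true = true
s7 = s4 OR s2 = true OR true = true
s8 = s4 AND s6 = true AND true = true
s9 = s7 AND s4 = true AND true = true
s10 = s8 OR s9 = true OR true = true
s12 = s8 AND s5 = true AND true = true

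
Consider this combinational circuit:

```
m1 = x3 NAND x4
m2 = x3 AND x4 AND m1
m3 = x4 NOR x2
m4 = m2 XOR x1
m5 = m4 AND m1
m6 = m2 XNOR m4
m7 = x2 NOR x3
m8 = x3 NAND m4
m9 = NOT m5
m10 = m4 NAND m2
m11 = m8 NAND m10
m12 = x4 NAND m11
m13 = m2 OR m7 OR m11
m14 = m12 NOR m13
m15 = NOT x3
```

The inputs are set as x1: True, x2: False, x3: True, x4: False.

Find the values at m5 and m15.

m5 = True  m15 = False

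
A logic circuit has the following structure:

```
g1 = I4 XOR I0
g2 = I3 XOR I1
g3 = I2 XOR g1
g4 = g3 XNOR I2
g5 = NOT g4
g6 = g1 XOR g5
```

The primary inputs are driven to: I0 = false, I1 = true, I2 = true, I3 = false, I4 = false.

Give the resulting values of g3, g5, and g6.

g3 = true, g5 = false, g6 = false

g1 = I4 XOR I0 = false XOR false = false
g3 = I2 XOR g1 = true XOR false = true
g4 = g3 XNOR I2 = true XNOR true = true
g5 = NOT g4 = NOT true = false
g6 = g1 XOR g5 = false XOR false = false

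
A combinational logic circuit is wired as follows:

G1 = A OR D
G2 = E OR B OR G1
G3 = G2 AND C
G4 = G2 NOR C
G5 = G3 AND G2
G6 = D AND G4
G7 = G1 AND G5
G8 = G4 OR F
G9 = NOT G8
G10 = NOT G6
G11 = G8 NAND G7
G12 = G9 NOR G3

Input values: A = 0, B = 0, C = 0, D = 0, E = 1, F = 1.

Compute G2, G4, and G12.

G1 = A OR D = 0 OR 0 = 0
G2 = E OR B OR G1 = 1 OR 0 OR 0 = 1
G3 = G2 AND C = 1 AND 0 = 0
G4 = G2 NOR C = 1 NOR 0 = 0
G8 = G4 OR F = 0 OR 1 = 1
G9 = NOT G8 = NOT 1 = 0
G12 = G9 NOR G3 = 0 NOR 0 = 1

G2 = 1, G4 = 0, G12 = 1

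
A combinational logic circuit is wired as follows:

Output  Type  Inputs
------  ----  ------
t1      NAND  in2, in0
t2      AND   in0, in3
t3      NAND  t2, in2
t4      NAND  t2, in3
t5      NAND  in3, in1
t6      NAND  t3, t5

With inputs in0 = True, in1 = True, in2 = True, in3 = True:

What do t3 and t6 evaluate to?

t3 = False; t6 = True

t2 = in0 AND in3 = True AND True = True
t3 = t2 NAND in2 = True NAND True = False
t5 = in3 NAND in1 = True NAND True = False
t6 = t3 NAND t5 = False NAND False = True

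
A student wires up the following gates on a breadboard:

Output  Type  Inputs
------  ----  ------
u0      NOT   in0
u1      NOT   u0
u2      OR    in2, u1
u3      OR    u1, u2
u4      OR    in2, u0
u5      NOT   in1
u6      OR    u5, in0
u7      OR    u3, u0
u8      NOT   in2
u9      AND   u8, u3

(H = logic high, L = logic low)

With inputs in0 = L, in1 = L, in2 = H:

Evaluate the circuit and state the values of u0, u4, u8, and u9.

u0 = NOT in0 = NOT L = H
u1 = NOT u0 = NOT H = L
u2 = in2 OR u1 = H OR L = H
u3 = u1 OR u2 = L OR H = H
u4 = in2 OR u0 = H OR H = H
u8 = NOT in2 = NOT H = L
u9 = u8 AND u3 = L AND H = L

u0 = H, u4 = H, u8 = L, u9 = L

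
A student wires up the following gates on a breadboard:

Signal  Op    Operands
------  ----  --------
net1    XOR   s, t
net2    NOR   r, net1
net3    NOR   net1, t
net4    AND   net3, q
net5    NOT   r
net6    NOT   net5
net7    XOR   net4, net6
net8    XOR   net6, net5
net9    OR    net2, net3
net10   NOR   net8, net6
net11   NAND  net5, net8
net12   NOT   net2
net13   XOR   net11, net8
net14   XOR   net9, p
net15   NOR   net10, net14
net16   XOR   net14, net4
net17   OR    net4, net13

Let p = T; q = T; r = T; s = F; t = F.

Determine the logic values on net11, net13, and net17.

net1 = s XOR t = F XOR F = F
net3 = net1 NOR t = F NOR F = T
net4 = net3 AND q = T AND T = T
net5 = NOT r = NOT T = F
net6 = NOT net5 = NOT F = T
net8 = net6 XOR net5 = T XOR F = T
net11 = net5 NAND net8 = F NAND T = T
net13 = net11 XOR net8 = T XOR T = F
net17 = net4 OR net13 = T OR F = T

net11 = T  net13 = F  net17 = T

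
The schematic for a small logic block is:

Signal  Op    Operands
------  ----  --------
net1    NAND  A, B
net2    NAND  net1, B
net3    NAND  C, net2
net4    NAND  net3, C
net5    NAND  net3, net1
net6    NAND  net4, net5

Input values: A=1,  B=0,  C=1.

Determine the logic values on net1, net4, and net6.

net1 = 1, net4 = 1, net6 = 0

net1 = A NAND B = 1 NAND 0 = 1
net2 = net1 NAND B = 1 NAND 0 = 1
net3 = C NAND net2 = 1 NAND 1 = 0
net4 = net3 NAND C = 0 NAND 1 = 1
net5 = net3 NAND net1 = 0 NAND 1 = 1
net6 = net4 NAND net5 = 1 NAND 1 = 0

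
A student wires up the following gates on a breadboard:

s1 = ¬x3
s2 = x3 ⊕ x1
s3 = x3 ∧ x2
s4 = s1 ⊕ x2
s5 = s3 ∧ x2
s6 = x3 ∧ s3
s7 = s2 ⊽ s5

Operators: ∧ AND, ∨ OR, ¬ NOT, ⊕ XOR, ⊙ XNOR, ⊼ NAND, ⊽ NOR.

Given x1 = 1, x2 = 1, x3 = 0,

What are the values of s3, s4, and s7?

s3 = 0  s4 = 0  s7 = 0

s1 = NOT x3 = NOT 0 = 1
s2 = x3 XOR x1 = 0 XOR 1 = 1
s3 = x3 AND x2 = 0 AND 1 = 0
s4 = s1 XOR x2 = 1 XOR 1 = 0
s5 = s3 AND x2 = 0 AND 1 = 0
s7 = s2 NOR s5 = 1 NOR 0 = 0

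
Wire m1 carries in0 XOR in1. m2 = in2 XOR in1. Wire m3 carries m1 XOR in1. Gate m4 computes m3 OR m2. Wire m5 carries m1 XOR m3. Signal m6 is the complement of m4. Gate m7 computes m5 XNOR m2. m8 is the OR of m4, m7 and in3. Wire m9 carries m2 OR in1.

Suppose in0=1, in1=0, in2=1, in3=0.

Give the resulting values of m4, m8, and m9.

m4 = 1, m8 = 1, m9 = 1

m1 = in0 XOR in1 = 1 XOR 0 = 1
m2 = in2 XOR in1 = 1 XOR 0 = 1
m3 = m1 XOR in1 = 1 XOR 0 = 1
m4 = m3 OR m2 = 1 OR 1 = 1
m5 = m1 XOR m3 = 1 XOR 1 = 0
m7 = m5 XNOR m2 = 0 XNOR 1 = 0
m8 = m4 OR m7 OR in3 = 1 OR 0 OR 0 = 1
m9 = m2 OR in1 = 1 OR 0 = 1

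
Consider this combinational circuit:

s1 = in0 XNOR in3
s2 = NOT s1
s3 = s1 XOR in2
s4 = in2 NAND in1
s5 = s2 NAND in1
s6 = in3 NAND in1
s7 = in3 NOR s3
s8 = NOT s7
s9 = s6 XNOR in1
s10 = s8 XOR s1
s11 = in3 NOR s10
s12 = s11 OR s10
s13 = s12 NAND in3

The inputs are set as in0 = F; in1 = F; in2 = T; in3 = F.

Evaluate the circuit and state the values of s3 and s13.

s1 = in0 XNOR in3 = F XNOR F = T
s3 = s1 XOR in2 = T XOR T = F
s7 = in3 NOR s3 = F NOR F = T
s8 = NOT s7 = NOT T = F
s10 = s8 XOR s1 = F XOR T = T
s11 = in3 NOR s10 = F NOR T = F
s12 = s11 OR s10 = F OR T = T
s13 = s12 NAND in3 = T NAND F = T

s3 = F  s13 = T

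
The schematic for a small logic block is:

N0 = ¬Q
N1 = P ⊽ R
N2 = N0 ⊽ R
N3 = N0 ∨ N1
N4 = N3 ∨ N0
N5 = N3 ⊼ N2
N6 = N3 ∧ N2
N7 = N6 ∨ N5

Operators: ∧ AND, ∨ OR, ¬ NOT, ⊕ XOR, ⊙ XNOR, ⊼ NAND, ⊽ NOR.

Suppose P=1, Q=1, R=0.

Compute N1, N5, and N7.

N0 = NOT Q = NOT 1 = 0
N1 = P NOR R = 1 NOR 0 = 0
N2 = N0 NOR R = 0 NOR 0 = 1
N3 = N0 OR N1 = 0 OR 0 = 0
N5 = N3 NAND N2 = 0 NAND 1 = 1
N6 = N3 AND N2 = 0 AND 1 = 0
N7 = N6 OR N5 = 0 OR 1 = 1

N1 = 0, N5 = 1, N7 = 1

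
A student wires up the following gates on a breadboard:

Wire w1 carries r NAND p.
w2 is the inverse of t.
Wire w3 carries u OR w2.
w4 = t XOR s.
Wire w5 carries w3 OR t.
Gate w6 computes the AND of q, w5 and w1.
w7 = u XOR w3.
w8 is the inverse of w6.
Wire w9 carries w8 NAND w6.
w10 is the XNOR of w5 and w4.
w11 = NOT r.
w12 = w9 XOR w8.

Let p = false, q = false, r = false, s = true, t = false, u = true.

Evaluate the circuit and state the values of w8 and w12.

w1 = r NAND p = false NAND false = true
w2 = NOT t = NOT false = true
w3 = u OR w2 = true OR true = true
w5 = w3 OR t = true OR false = true
w6 = q AND w5 AND w1 = false AND true AND true = false
w8 = NOT w6 = NOT false = true
w9 = w8 NAND w6 = true NAND false = true
w12 = w9 XOR w8 = true XOR true = false

w8 = true; w12 = false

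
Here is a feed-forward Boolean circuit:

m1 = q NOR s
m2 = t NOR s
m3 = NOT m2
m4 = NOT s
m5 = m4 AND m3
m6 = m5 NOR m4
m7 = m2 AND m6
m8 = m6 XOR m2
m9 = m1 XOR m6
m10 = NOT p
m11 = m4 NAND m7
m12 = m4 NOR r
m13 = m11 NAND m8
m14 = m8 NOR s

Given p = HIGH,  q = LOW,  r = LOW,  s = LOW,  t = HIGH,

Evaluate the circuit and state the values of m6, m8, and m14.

m2 = t NOR s = HIGH NOR LOW = LOW
m3 = NOT m2 = NOT LOW = HIGH
m4 = NOT s = NOT LOW = HIGH
m5 = m4 AND m3 = HIGH AND HIGH = HIGH
m6 = m5 NOR m4 = HIGH NOR HIGH = LOW
m8 = m6 XOR m2 = LOW XOR LOW = LOW
m14 = m8 NOR s = LOW NOR LOW = HIGH

m6 = LOW; m8 = LOW; m14 = HIGH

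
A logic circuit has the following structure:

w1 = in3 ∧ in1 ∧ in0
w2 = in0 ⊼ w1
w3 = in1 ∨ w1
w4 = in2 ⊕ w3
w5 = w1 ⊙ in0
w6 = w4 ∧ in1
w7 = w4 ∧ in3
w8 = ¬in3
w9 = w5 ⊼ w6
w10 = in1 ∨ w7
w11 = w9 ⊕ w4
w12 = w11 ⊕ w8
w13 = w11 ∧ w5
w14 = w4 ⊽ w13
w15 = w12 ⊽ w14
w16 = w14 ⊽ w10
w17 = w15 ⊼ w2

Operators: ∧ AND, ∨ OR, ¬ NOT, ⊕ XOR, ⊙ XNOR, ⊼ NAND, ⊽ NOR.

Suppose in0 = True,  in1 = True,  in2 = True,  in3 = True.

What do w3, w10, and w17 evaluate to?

w1 = in3 AND in1 AND in0 = True AND True AND True = True
w2 = in0 NAND w1 = True NAND True = False
w3 = in1 OR w1 = True OR True = True
w4 = in2 XOR w3 = True XOR True = False
w5 = w1 XNOR in0 = True XNOR True = True
w6 = w4 AND in1 = False AND True = False
w7 = w4 AND in3 = False AND True = False
w8 = NOT in3 = NOT True = False
w9 = w5 NAND w6 = True NAND False = True
w10 = in1 OR w7 = True OR False = True
w11 = w9 XOR w4 = True XOR False = True
w12 = w11 XOR w8 = True XOR False = True
w13 = w11 AND w5 = True AND True = True
w14 = w4 NOR w13 = False NOR True = False
w15 = w12 NOR w14 = True NOR False = False
w17 = w15 NAND w2 = False NAND False = True

w3 = True; w10 = True; w17 = True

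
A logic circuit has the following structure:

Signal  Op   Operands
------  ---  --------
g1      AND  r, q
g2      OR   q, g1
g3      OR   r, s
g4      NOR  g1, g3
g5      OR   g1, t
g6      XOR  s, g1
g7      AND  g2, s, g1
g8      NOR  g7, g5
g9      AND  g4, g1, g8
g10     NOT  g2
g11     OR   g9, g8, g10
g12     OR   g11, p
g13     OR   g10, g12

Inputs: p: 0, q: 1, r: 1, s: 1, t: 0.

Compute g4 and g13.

g4 = 0, g13 = 0

g1 = r AND q = 1 AND 1 = 1
g2 = q OR g1 = 1 OR 1 = 1
g3 = r OR s = 1 OR 1 = 1
g4 = g1 NOR g3 = 1 NOR 1 = 0
g5 = g1 OR t = 1 OR 0 = 1
g7 = g2 AND s AND g1 = 1 AND 1 AND 1 = 1
g8 = g7 NOR g5 = 1 NOR 1 = 0
g9 = g4 AND g1 AND g8 = 0 AND 1 AND 0 = 0
g10 = NOT g2 = NOT 1 = 0
g11 = g9 OR g8 OR g10 = 0 OR 0 OR 0 = 0
g12 = g11 OR p = 0 OR 0 = 0
g13 = g10 OR g12 = 0 OR 0 = 0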